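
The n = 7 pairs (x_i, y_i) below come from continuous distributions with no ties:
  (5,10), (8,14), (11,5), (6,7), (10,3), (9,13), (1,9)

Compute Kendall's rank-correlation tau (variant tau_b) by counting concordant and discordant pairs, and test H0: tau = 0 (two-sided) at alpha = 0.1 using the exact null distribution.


Step 1: Enumerate the 21 unordered pairs (i,j) with i<j and classify each by sign(x_j-x_i) * sign(y_j-y_i).
  (1,2):dx=+3,dy=+4->C; (1,3):dx=+6,dy=-5->D; (1,4):dx=+1,dy=-3->D; (1,5):dx=+5,dy=-7->D
  (1,6):dx=+4,dy=+3->C; (1,7):dx=-4,dy=-1->C; (2,3):dx=+3,dy=-9->D; (2,4):dx=-2,dy=-7->C
  (2,5):dx=+2,dy=-11->D; (2,6):dx=+1,dy=-1->D; (2,7):dx=-7,dy=-5->C; (3,4):dx=-5,dy=+2->D
  (3,5):dx=-1,dy=-2->C; (3,6):dx=-2,dy=+8->D; (3,7):dx=-10,dy=+4->D; (4,5):dx=+4,dy=-4->D
  (4,6):dx=+3,dy=+6->C; (4,7):dx=-5,dy=+2->D; (5,6):dx=-1,dy=+10->D; (5,7):dx=-9,dy=+6->D
  (6,7):dx=-8,dy=-4->C
Step 2: C = 8, D = 13, total pairs = 21.
Step 3: tau = (C - D)/(n(n-1)/2) = (8 - 13)/21 = -0.238095.
Step 4: Exact two-sided p-value (enumerate n! = 5040 permutations of y under H0): p = 0.561905.
Step 5: alpha = 0.1. fail to reject H0.

tau_b = -0.2381 (C=8, D=13), p = 0.561905, fail to reject H0.


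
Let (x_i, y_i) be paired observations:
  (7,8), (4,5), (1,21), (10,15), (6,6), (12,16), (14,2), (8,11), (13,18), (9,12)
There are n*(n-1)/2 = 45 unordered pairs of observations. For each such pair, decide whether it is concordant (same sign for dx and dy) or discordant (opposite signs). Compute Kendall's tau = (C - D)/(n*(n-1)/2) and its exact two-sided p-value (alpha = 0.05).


Step 1: Enumerate the 45 unordered pairs (i,j) with i<j and classify each by sign(x_j-x_i) * sign(y_j-y_i).
  (1,2):dx=-3,dy=-3->C; (1,3):dx=-6,dy=+13->D; (1,4):dx=+3,dy=+7->C; (1,5):dx=-1,dy=-2->C
  (1,6):dx=+5,dy=+8->C; (1,7):dx=+7,dy=-6->D; (1,8):dx=+1,dy=+3->C; (1,9):dx=+6,dy=+10->C
  (1,10):dx=+2,dy=+4->C; (2,3):dx=-3,dy=+16->D; (2,4):dx=+6,dy=+10->C; (2,5):dx=+2,dy=+1->C
  (2,6):dx=+8,dy=+11->C; (2,7):dx=+10,dy=-3->D; (2,8):dx=+4,dy=+6->C; (2,9):dx=+9,dy=+13->C
  (2,10):dx=+5,dy=+7->C; (3,4):dx=+9,dy=-6->D; (3,5):dx=+5,dy=-15->D; (3,6):dx=+11,dy=-5->D
  (3,7):dx=+13,dy=-19->D; (3,8):dx=+7,dy=-10->D; (3,9):dx=+12,dy=-3->D; (3,10):dx=+8,dy=-9->D
  (4,5):dx=-4,dy=-9->C; (4,6):dx=+2,dy=+1->C; (4,7):dx=+4,dy=-13->D; (4,8):dx=-2,dy=-4->C
  (4,9):dx=+3,dy=+3->C; (4,10):dx=-1,dy=-3->C; (5,6):dx=+6,dy=+10->C; (5,7):dx=+8,dy=-4->D
  (5,8):dx=+2,dy=+5->C; (5,9):dx=+7,dy=+12->C; (5,10):dx=+3,dy=+6->C; (6,7):dx=+2,dy=-14->D
  (6,8):dx=-4,dy=-5->C; (6,9):dx=+1,dy=+2->C; (6,10):dx=-3,dy=-4->C; (7,8):dx=-6,dy=+9->D
  (7,9):dx=-1,dy=+16->D; (7,10):dx=-5,dy=+10->D; (8,9):dx=+5,dy=+7->C; (8,10):dx=+1,dy=+1->C
  (9,10):dx=-4,dy=-6->C
Step 2: C = 28, D = 17, total pairs = 45.
Step 3: tau = (C - D)/(n(n-1)/2) = (28 - 17)/45 = 0.244444.
Step 4: Exact two-sided p-value (enumerate n! = 3628800 permutations of y under H0): p = 0.380720.
Step 5: alpha = 0.05. fail to reject H0.

tau_b = 0.2444 (C=28, D=17), p = 0.380720, fail to reject H0.


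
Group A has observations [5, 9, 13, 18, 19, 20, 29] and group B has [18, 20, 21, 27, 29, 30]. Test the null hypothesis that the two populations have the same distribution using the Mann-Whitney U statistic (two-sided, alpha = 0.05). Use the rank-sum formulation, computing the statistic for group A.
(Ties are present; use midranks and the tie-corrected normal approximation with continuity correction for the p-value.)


Step 1: Combine and sort all 13 observations; assign midranks.
sorted (value, group): (5,X), (9,X), (13,X), (18,X), (18,Y), (19,X), (20,X), (20,Y), (21,Y), (27,Y), (29,X), (29,Y), (30,Y)
ranks: 5->1, 9->2, 13->3, 18->4.5, 18->4.5, 19->6, 20->7.5, 20->7.5, 21->9, 27->10, 29->11.5, 29->11.5, 30->13
Step 2: Rank sum for X: R1 = 1 + 2 + 3 + 4.5 + 6 + 7.5 + 11.5 = 35.5.
Step 3: U_X = R1 - n1(n1+1)/2 = 35.5 - 7*8/2 = 35.5 - 28 = 7.5.
       U_Y = n1*n2 - U_X = 42 - 7.5 = 34.5.
Step 4: Ties are present, so use the tie-corrected normal approximation (with continuity correction) for the p-value.
Step 5: p-value = 0.062203; compare to alpha = 0.05. fail to reject H0.

U_X = 7.5, p = 0.062203, fail to reject H0 at alpha = 0.05.


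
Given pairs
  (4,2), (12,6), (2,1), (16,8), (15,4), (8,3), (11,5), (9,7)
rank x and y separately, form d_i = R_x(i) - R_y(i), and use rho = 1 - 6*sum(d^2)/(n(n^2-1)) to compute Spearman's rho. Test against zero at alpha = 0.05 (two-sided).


Step 1: Rank x and y separately (midranks; no ties here).
rank(x): 4->2, 12->6, 2->1, 16->8, 15->7, 8->3, 11->5, 9->4
rank(y): 2->2, 6->6, 1->1, 8->8, 4->4, 3->3, 5->5, 7->7
Step 2: d_i = R_x(i) - R_y(i); compute d_i^2.
  (2-2)^2=0, (6-6)^2=0, (1-1)^2=0, (8-8)^2=0, (7-4)^2=9, (3-3)^2=0, (5-5)^2=0, (4-7)^2=9
sum(d^2) = 18.
Step 3: rho = 1 - 6*18 / (8*(8^2 - 1)) = 1 - 108/504 = 0.785714.
Step 4: Under H0, t = rho * sqrt((n-2)/(1-rho^2)) = 3.1113 ~ t(6).
Step 5: Two-sided p-value from the t-distribution with 6 df = 0.020815.
Step 6: alpha = 0.05. reject H0.

rho = 0.7857, p = 0.020815, reject H0 at alpha = 0.05.


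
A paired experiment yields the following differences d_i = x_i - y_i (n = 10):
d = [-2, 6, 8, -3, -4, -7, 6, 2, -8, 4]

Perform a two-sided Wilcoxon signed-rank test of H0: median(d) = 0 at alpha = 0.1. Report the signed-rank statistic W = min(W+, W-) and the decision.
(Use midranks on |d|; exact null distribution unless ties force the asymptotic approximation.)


Step 1: Drop any zero differences (none here) and take |d_i|.
|d| = [2, 6, 8, 3, 4, 7, 6, 2, 8, 4]
Step 2: Midrank |d_i| (ties get averaged ranks).
ranks: |2|->1.5, |6|->6.5, |8|->9.5, |3|->3, |4|->4.5, |7|->8, |6|->6.5, |2|->1.5, |8|->9.5, |4|->4.5
Step 3: Attach original signs; sum ranks with positive sign and with negative sign.
W+ = 6.5 + 9.5 + 6.5 + 1.5 + 4.5 = 28.5
W- = 1.5 + 3 + 4.5 + 8 + 9.5 = 26.5
(Check: W+ + W- = 55 should equal n(n+1)/2 = 55.)
Step 4: Test statistic W = min(W+, W-) = 26.5.
Step 5: Ties in |d|, so use the tie-corrected normal approximation.
        E[W] = n(n+1)/4 = 10*11/4 = 27.5.
        Tie groups: |d|=2 (t=2), |d|=4 (t=2), |d|=6 (t=2), |d|=8 (t=2); sum(t^3 - t) = 24.
        Var[W] = n(n+1)(2n+1)/24 - sum(t^3-t)/48 = 2310/24 - 24/48 = 95.75.
        z = (W - E[W]) / sqrt(Var[W]) = (26.5 - 27.5) / 9.7852 = -0.1022.
        Two-sided p = 2*Phi(z) = 0.918602.
Step 6: alpha = 0.1. fail to reject H0.

W+ = 28.5, W- = 26.5, W = min = 26.5, p = 0.918602, fail to reject H0.


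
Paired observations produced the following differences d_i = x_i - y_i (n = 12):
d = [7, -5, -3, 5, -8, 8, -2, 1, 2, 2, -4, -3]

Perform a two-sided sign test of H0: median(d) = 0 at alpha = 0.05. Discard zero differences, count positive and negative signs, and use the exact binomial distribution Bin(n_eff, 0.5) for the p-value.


Step 1: Discard zero differences. Original n = 12; n_eff = number of nonzero differences = 12.
Nonzero differences (with sign): +7, -5, -3, +5, -8, +8, -2, +1, +2, +2, -4, -3
Step 2: Count signs: positive = 6, negative = 6.
Step 3: Under H0: P(positive) = 0.5, so the number of positives S ~ Bin(12, 0.5).
Step 4: Two-sided exact p-value = sum of Bin(12,0.5) probabilities at or below the observed probability = 1.000000.
Step 5: alpha = 0.05. fail to reject H0.

n_eff = 12, pos = 6, neg = 6, p = 1.000000, fail to reject H0.


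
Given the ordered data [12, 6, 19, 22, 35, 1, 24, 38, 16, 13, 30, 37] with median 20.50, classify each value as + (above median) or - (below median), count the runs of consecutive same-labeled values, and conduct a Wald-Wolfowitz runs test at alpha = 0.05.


Step 1: Compute median = 20.50; label A = above, B = below.
Labels in order: BBBAABAABBAA  (n_A = 6, n_B = 6)
Step 2: Count runs R = 6.
Step 3: Under H0 (random ordering), E[R] = 2*n_A*n_B/(n_A+n_B) + 1 = 2*6*6/12 + 1 = 7.0000.
        Var[R] = 2*n_A*n_B*(2*n_A*n_B - n_A - n_B) / ((n_A+n_B)^2 * (n_A+n_B-1)) = 4320/1584 = 2.7273.
        SD[R] = 1.6514.
Step 4: Continuity-corrected z = (R + 0.5 - E[R]) / SD[R] = (6 + 0.5 - 7.0000) / 1.6514 = -0.3028.
Step 5: Two-sided p-value via normal approximation = 2*(1 - Phi(|z|)) = 0.762069.
Step 6: alpha = 0.05. fail to reject H0.

R = 6, z = -0.3028, p = 0.762069, fail to reject H0.


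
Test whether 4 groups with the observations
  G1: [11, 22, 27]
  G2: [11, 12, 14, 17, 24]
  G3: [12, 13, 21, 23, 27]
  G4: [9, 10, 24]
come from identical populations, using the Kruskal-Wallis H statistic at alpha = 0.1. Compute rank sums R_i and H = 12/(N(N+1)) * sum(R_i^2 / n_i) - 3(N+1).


Step 1: Combine all N = 16 observations and assign midranks.
sorted (value, group, rank): (9,G4,1), (10,G4,2), (11,G1,3.5), (11,G2,3.5), (12,G2,5.5), (12,G3,5.5), (13,G3,7), (14,G2,8), (17,G2,9), (21,G3,10), (22,G1,11), (23,G3,12), (24,G2,13.5), (24,G4,13.5), (27,G1,15.5), (27,G3,15.5)
Step 2: Sum ranks within each group.
R_1 = 30 (n_1 = 3)
R_2 = 39.5 (n_2 = 5)
R_3 = 50 (n_3 = 5)
R_4 = 16.5 (n_4 = 3)
Step 3: H = 12/(N(N+1)) * sum(R_i^2/n_i) - 3(N+1)
     = 12/(16*17) * (30^2/3 + 39.5^2/5 + 50^2/5 + 16.5^2/3) - 3*17
     = 0.044118 * 1202.8 - 51
     = 2.064706.
Step 4: Ties present; correction factor C = 1 - 24/(16^3 - 16) = 0.994118. Corrected H = 2.064706 / 0.994118 = 2.076923.
Step 5: Under H0, H ~ chi^2(3); p-value = 0.556595.
Step 6: alpha = 0.1. fail to reject H0.

H = 2.0769, df = 3, p = 0.556595, fail to reject H0.


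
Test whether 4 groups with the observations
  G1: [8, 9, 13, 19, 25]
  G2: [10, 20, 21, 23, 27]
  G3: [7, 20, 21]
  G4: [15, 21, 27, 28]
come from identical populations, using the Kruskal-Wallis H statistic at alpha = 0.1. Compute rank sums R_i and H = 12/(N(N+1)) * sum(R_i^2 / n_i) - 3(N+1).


Step 1: Combine all N = 17 observations and assign midranks.
sorted (value, group, rank): (7,G3,1), (8,G1,2), (9,G1,3), (10,G2,4), (13,G1,5), (15,G4,6), (19,G1,7), (20,G2,8.5), (20,G3,8.5), (21,G2,11), (21,G3,11), (21,G4,11), (23,G2,13), (25,G1,14), (27,G2,15.5), (27,G4,15.5), (28,G4,17)
Step 2: Sum ranks within each group.
R_1 = 31 (n_1 = 5)
R_2 = 52 (n_2 = 5)
R_3 = 20.5 (n_3 = 3)
R_4 = 49.5 (n_4 = 4)
Step 3: H = 12/(N(N+1)) * sum(R_i^2/n_i) - 3(N+1)
     = 12/(17*18) * (31^2/5 + 52^2/5 + 20.5^2/3 + 49.5^2/4) - 3*18
     = 0.039216 * 1485.65 - 54
     = 4.260621.
Step 4: Ties present; correction factor C = 1 - 36/(17^3 - 17) = 0.992647. Corrected H = 4.260621 / 0.992647 = 4.292181.
Step 5: Under H0, H ~ chi^2(3); p-value = 0.231593.
Step 6: alpha = 0.1. fail to reject H0.

H = 4.2922, df = 3, p = 0.231593, fail to reject H0.


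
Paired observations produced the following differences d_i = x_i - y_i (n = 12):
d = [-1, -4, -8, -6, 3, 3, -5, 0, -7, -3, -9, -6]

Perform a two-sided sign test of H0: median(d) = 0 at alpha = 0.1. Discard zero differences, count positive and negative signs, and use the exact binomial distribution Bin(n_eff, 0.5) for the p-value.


Step 1: Discard zero differences. Original n = 12; n_eff = number of nonzero differences = 11.
Nonzero differences (with sign): -1, -4, -8, -6, +3, +3, -5, -7, -3, -9, -6
Step 2: Count signs: positive = 2, negative = 9.
Step 3: Under H0: P(positive) = 0.5, so the number of positives S ~ Bin(11, 0.5).
Step 4: Two-sided exact p-value = sum of Bin(11,0.5) probabilities at or below the observed probability = 0.065430.
Step 5: alpha = 0.1. reject H0.

n_eff = 11, pos = 2, neg = 9, p = 0.065430, reject H0.


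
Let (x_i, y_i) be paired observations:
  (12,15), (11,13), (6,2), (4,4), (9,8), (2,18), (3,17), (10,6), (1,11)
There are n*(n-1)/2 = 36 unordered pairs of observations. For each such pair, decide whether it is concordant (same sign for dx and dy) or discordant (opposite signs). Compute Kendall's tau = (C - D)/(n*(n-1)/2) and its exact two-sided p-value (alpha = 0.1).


Step 1: Enumerate the 36 unordered pairs (i,j) with i<j and classify each by sign(x_j-x_i) * sign(y_j-y_i).
  (1,2):dx=-1,dy=-2->C; (1,3):dx=-6,dy=-13->C; (1,4):dx=-8,dy=-11->C; (1,5):dx=-3,dy=-7->C
  (1,6):dx=-10,dy=+3->D; (1,7):dx=-9,dy=+2->D; (1,8):dx=-2,dy=-9->C; (1,9):dx=-11,dy=-4->C
  (2,3):dx=-5,dy=-11->C; (2,4):dx=-7,dy=-9->C; (2,5):dx=-2,dy=-5->C; (2,6):dx=-9,dy=+5->D
  (2,7):dx=-8,dy=+4->D; (2,8):dx=-1,dy=-7->C; (2,9):dx=-10,dy=-2->C; (3,4):dx=-2,dy=+2->D
  (3,5):dx=+3,dy=+6->C; (3,6):dx=-4,dy=+16->D; (3,7):dx=-3,dy=+15->D; (3,8):dx=+4,dy=+4->C
  (3,9):dx=-5,dy=+9->D; (4,5):dx=+5,dy=+4->C; (4,6):dx=-2,dy=+14->D; (4,7):dx=-1,dy=+13->D
  (4,8):dx=+6,dy=+2->C; (4,9):dx=-3,dy=+7->D; (5,6):dx=-7,dy=+10->D; (5,7):dx=-6,dy=+9->D
  (5,8):dx=+1,dy=-2->D; (5,9):dx=-8,dy=+3->D; (6,7):dx=+1,dy=-1->D; (6,8):dx=+8,dy=-12->D
  (6,9):dx=-1,dy=-7->C; (7,8):dx=+7,dy=-11->D; (7,9):dx=-2,dy=-6->C; (8,9):dx=-9,dy=+5->D
Step 2: C = 17, D = 19, total pairs = 36.
Step 3: tau = (C - D)/(n(n-1)/2) = (17 - 19)/36 = -0.055556.
Step 4: Exact two-sided p-value (enumerate n! = 362880 permutations of y under H0): p = 0.919455.
Step 5: alpha = 0.1. fail to reject H0.

tau_b = -0.0556 (C=17, D=19), p = 0.919455, fail to reject H0.


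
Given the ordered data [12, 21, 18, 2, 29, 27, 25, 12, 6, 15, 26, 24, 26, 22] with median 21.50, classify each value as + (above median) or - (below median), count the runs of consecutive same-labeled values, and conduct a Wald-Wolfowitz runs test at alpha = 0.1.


Step 1: Compute median = 21.50; label A = above, B = below.
Labels in order: BBBBAAABBBAAAA  (n_A = 7, n_B = 7)
Step 2: Count runs R = 4.
Step 3: Under H0 (random ordering), E[R] = 2*n_A*n_B/(n_A+n_B) + 1 = 2*7*7/14 + 1 = 8.0000.
        Var[R] = 2*n_A*n_B*(2*n_A*n_B - n_A - n_B) / ((n_A+n_B)^2 * (n_A+n_B-1)) = 8232/2548 = 3.2308.
        SD[R] = 1.7974.
Step 4: Continuity-corrected z = (R + 0.5 - E[R]) / SD[R] = (4 + 0.5 - 8.0000) / 1.7974 = -1.9472.
Step 5: Two-sided p-value via normal approximation = 2*(1 - Phi(|z|)) = 0.051508.
Step 6: alpha = 0.1. reject H0.

R = 4, z = -1.9472, p = 0.051508, reject H0.


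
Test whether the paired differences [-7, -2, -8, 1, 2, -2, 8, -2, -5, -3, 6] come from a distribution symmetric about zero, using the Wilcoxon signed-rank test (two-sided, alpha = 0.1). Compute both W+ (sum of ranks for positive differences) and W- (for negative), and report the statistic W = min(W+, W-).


Step 1: Drop any zero differences (none here) and take |d_i|.
|d| = [7, 2, 8, 1, 2, 2, 8, 2, 5, 3, 6]
Step 2: Midrank |d_i| (ties get averaged ranks).
ranks: |7|->9, |2|->3.5, |8|->10.5, |1|->1, |2|->3.5, |2|->3.5, |8|->10.5, |2|->3.5, |5|->7, |3|->6, |6|->8
Step 3: Attach original signs; sum ranks with positive sign and with negative sign.
W+ = 1 + 3.5 + 10.5 + 8 = 23
W- = 9 + 3.5 + 10.5 + 3.5 + 3.5 + 7 + 6 = 43
(Check: W+ + W- = 66 should equal n(n+1)/2 = 66.)
Step 4: Test statistic W = min(W+, W-) = 23.
Step 5: Ties in |d|, so use the tie-corrected normal approximation.
        E[W] = n(n+1)/4 = 11*12/4 = 33.
        Tie groups: |d|=2 (t=4), |d|=8 (t=2); sum(t^3 - t) = 66.
        Var[W] = n(n+1)(2n+1)/24 - sum(t^3-t)/48 = 3036/24 - 66/48 = 125.125.
        z = (W - E[W]) / sqrt(Var[W]) = (23 - 33) / 11.1859 = -0.8940.
        Two-sided p = 2*Phi(z) = 0.371332.
Step 6: alpha = 0.1. fail to reject H0.

W+ = 23, W- = 43, W = min = 23, p = 0.371332, fail to reject H0.


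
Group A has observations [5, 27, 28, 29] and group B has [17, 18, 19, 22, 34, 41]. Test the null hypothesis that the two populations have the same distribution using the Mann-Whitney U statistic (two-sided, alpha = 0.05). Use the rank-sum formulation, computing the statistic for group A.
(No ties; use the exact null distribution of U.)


Step 1: Combine and sort all 10 observations; assign midranks.
sorted (value, group): (5,X), (17,Y), (18,Y), (19,Y), (22,Y), (27,X), (28,X), (29,X), (34,Y), (41,Y)
ranks: 5->1, 17->2, 18->3, 19->4, 22->5, 27->6, 28->7, 29->8, 34->9, 41->10
Step 2: Rank sum for X: R1 = 1 + 6 + 7 + 8 = 22.
Step 3: U_X = R1 - n1(n1+1)/2 = 22 - 4*5/2 = 22 - 10 = 12.
       U_Y = n1*n2 - U_X = 24 - 12 = 12.
Step 4: No ties, so the exact null distribution of U (based on enumerating the C(10,4) = 210 equally likely rank assignments) gives the two-sided p-value.
Step 5: p-value = 1.000000; compare to alpha = 0.05. fail to reject H0.

U_X = 12, p = 1.000000, fail to reject H0 at alpha = 0.05.


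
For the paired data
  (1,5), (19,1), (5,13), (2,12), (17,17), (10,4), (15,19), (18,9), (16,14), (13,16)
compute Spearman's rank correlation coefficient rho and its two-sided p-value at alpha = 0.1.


Step 1: Rank x and y separately (midranks; no ties here).
rank(x): 1->1, 19->10, 5->3, 2->2, 17->8, 10->4, 15->6, 18->9, 16->7, 13->5
rank(y): 5->3, 1->1, 13->6, 12->5, 17->9, 4->2, 19->10, 9->4, 14->7, 16->8
Step 2: d_i = R_x(i) - R_y(i); compute d_i^2.
  (1-3)^2=4, (10-1)^2=81, (3-6)^2=9, (2-5)^2=9, (8-9)^2=1, (4-2)^2=4, (6-10)^2=16, (9-4)^2=25, (7-7)^2=0, (5-8)^2=9
sum(d^2) = 158.
Step 3: rho = 1 - 6*158 / (10*(10^2 - 1)) = 1 - 948/990 = 0.042424.
Step 4: Under H0, t = rho * sqrt((n-2)/(1-rho^2)) = 0.1201 ~ t(8).
Step 5: Two-sided p-value from the t-distribution with 8 df = 0.907364.
Step 6: alpha = 0.1. fail to reject H0.

rho = 0.0424, p = 0.907364, fail to reject H0 at alpha = 0.1.


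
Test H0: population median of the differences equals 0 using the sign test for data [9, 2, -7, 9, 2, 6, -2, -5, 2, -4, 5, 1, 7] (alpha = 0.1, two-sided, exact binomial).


Step 1: Discard zero differences. Original n = 13; n_eff = number of nonzero differences = 13.
Nonzero differences (with sign): +9, +2, -7, +9, +2, +6, -2, -5, +2, -4, +5, +1, +7
Step 2: Count signs: positive = 9, negative = 4.
Step 3: Under H0: P(positive) = 0.5, so the number of positives S ~ Bin(13, 0.5).
Step 4: Two-sided exact p-value = sum of Bin(13,0.5) probabilities at or below the observed probability = 0.266846.
Step 5: alpha = 0.1. fail to reject H0.

n_eff = 13, pos = 9, neg = 4, p = 0.266846, fail to reject H0.


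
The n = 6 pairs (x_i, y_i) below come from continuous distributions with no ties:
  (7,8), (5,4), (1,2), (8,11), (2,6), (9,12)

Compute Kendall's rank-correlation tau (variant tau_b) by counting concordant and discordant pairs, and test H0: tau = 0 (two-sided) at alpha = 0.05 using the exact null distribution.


Step 1: Enumerate the 15 unordered pairs (i,j) with i<j and classify each by sign(x_j-x_i) * sign(y_j-y_i).
  (1,2):dx=-2,dy=-4->C; (1,3):dx=-6,dy=-6->C; (1,4):dx=+1,dy=+3->C; (1,5):dx=-5,dy=-2->C
  (1,6):dx=+2,dy=+4->C; (2,3):dx=-4,dy=-2->C; (2,4):dx=+3,dy=+7->C; (2,5):dx=-3,dy=+2->D
  (2,6):dx=+4,dy=+8->C; (3,4):dx=+7,dy=+9->C; (3,5):dx=+1,dy=+4->C; (3,6):dx=+8,dy=+10->C
  (4,5):dx=-6,dy=-5->C; (4,6):dx=+1,dy=+1->C; (5,6):dx=+7,dy=+6->C
Step 2: C = 14, D = 1, total pairs = 15.
Step 3: tau = (C - D)/(n(n-1)/2) = (14 - 1)/15 = 0.866667.
Step 4: Exact two-sided p-value (enumerate n! = 720 permutations of y under H0): p = 0.016667.
Step 5: alpha = 0.05. reject H0.

tau_b = 0.8667 (C=14, D=1), p = 0.016667, reject H0.


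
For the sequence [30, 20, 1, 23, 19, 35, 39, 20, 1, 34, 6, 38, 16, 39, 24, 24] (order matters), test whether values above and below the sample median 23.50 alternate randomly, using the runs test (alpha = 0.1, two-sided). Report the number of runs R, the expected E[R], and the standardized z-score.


Step 1: Compute median = 23.50; label A = above, B = below.
Labels in order: ABBBBAABBABABAAA  (n_A = 8, n_B = 8)
Step 2: Count runs R = 9.
Step 3: Under H0 (random ordering), E[R] = 2*n_A*n_B/(n_A+n_B) + 1 = 2*8*8/16 + 1 = 9.0000.
        Var[R] = 2*n_A*n_B*(2*n_A*n_B - n_A - n_B) / ((n_A+n_B)^2 * (n_A+n_B-1)) = 14336/3840 = 3.7333.
        SD[R] = 1.9322.
Step 4: R = E[R], so z = 0 with no continuity correction.
Step 5: Two-sided p-value via normal approximation = 2*(1 - Phi(|z|)) = 1.000000.
Step 6: alpha = 0.1. fail to reject H0.

R = 9, z = 0.0000, p = 1.000000, fail to reject H0.


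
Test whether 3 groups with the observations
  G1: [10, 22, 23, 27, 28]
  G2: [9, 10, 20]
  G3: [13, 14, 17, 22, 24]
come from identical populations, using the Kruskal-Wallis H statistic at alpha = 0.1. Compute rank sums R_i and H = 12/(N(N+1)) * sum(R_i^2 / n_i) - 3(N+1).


Step 1: Combine all N = 13 observations and assign midranks.
sorted (value, group, rank): (9,G2,1), (10,G1,2.5), (10,G2,2.5), (13,G3,4), (14,G3,5), (17,G3,6), (20,G2,7), (22,G1,8.5), (22,G3,8.5), (23,G1,10), (24,G3,11), (27,G1,12), (28,G1,13)
Step 2: Sum ranks within each group.
R_1 = 46 (n_1 = 5)
R_2 = 10.5 (n_2 = 3)
R_3 = 34.5 (n_3 = 5)
Step 3: H = 12/(N(N+1)) * sum(R_i^2/n_i) - 3(N+1)
     = 12/(13*14) * (46^2/5 + 10.5^2/3 + 34.5^2/5) - 3*14
     = 0.065934 * 698 - 42
     = 4.021978.
Step 4: Ties present; correction factor C = 1 - 12/(13^3 - 13) = 0.994505. Corrected H = 4.021978 / 0.994505 = 4.044199.
Step 5: Under H0, H ~ chi^2(2); p-value = 0.132377.
Step 6: alpha = 0.1. fail to reject H0.

H = 4.0442, df = 2, p = 0.132377, fail to reject H0.


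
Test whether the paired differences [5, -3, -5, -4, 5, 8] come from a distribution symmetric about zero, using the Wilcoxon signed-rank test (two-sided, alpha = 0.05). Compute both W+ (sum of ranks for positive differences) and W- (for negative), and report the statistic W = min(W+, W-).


Step 1: Drop any zero differences (none here) and take |d_i|.
|d| = [5, 3, 5, 4, 5, 8]
Step 2: Midrank |d_i| (ties get averaged ranks).
ranks: |5|->4, |3|->1, |5|->4, |4|->2, |5|->4, |8|->6
Step 3: Attach original signs; sum ranks with positive sign and with negative sign.
W+ = 4 + 4 + 6 = 14
W- = 1 + 4 + 2 = 7
(Check: W+ + W- = 21 should equal n(n+1)/2 = 21.)
Step 4: Test statistic W = min(W+, W-) = 7.
Step 5: Ties in |d|, so use the tie-corrected normal approximation.
        E[W] = n(n+1)/4 = 6*7/4 = 10.5.
        Tie groups: |d|=5 (t=3); sum(t^3 - t) = 24.
        Var[W] = n(n+1)(2n+1)/24 - sum(t^3-t)/48 = 546/24 - 24/48 = 22.25.
        z = (W - E[W]) / sqrt(Var[W]) = (7 - 10.5) / 4.7170 = -0.7420.
        Two-sided p = 2*Phi(z) = 0.458088.
Step 6: alpha = 0.05. fail to reject H0.

W+ = 14, W- = 7, W = min = 7, p = 0.458088, fail to reject H0.


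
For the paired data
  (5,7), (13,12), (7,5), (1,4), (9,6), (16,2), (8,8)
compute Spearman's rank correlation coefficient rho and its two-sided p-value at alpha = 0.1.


Step 1: Rank x and y separately (midranks; no ties here).
rank(x): 5->2, 13->6, 7->3, 1->1, 9->5, 16->7, 8->4
rank(y): 7->5, 12->7, 5->3, 4->2, 6->4, 2->1, 8->6
Step 2: d_i = R_x(i) - R_y(i); compute d_i^2.
  (2-5)^2=9, (6-7)^2=1, (3-3)^2=0, (1-2)^2=1, (5-4)^2=1, (7-1)^2=36, (4-6)^2=4
sum(d^2) = 52.
Step 3: rho = 1 - 6*52 / (7*(7^2 - 1)) = 1 - 312/336 = 0.071429.
Step 4: Under H0, t = rho * sqrt((n-2)/(1-rho^2)) = 0.1601 ~ t(5).
Step 5: Two-sided p-value from the t-distribution with 5 df = 0.879048.
Step 6: alpha = 0.1. fail to reject H0.

rho = 0.0714, p = 0.879048, fail to reject H0 at alpha = 0.1.


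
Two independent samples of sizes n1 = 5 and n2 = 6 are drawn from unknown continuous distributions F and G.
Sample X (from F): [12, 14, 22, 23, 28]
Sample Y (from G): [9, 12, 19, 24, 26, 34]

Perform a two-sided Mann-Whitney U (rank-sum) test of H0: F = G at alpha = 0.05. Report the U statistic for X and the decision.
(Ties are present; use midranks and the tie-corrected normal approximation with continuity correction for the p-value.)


Step 1: Combine and sort all 11 observations; assign midranks.
sorted (value, group): (9,Y), (12,X), (12,Y), (14,X), (19,Y), (22,X), (23,X), (24,Y), (26,Y), (28,X), (34,Y)
ranks: 9->1, 12->2.5, 12->2.5, 14->4, 19->5, 22->6, 23->7, 24->8, 26->9, 28->10, 34->11
Step 2: Rank sum for X: R1 = 2.5 + 4 + 6 + 7 + 10 = 29.5.
Step 3: U_X = R1 - n1(n1+1)/2 = 29.5 - 5*6/2 = 29.5 - 15 = 14.5.
       U_Y = n1*n2 - U_X = 30 - 14.5 = 15.5.
Step 4: Ties are present, so use the tie-corrected normal approximation (with continuity correction) for the p-value.
Step 5: p-value = 1.000000; compare to alpha = 0.05. fail to reject H0.

U_X = 14.5, p = 1.000000, fail to reject H0 at alpha = 0.05.


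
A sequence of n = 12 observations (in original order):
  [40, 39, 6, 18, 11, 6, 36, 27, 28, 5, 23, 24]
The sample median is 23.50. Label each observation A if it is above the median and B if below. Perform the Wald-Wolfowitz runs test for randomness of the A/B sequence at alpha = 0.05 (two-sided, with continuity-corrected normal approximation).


Step 1: Compute median = 23.50; label A = above, B = below.
Labels in order: AABBBBAAABBA  (n_A = 6, n_B = 6)
Step 2: Count runs R = 5.
Step 3: Under H0 (random ordering), E[R] = 2*n_A*n_B/(n_A+n_B) + 1 = 2*6*6/12 + 1 = 7.0000.
        Var[R] = 2*n_A*n_B*(2*n_A*n_B - n_A - n_B) / ((n_A+n_B)^2 * (n_A+n_B-1)) = 4320/1584 = 2.7273.
        SD[R] = 1.6514.
Step 4: Continuity-corrected z = (R + 0.5 - E[R]) / SD[R] = (5 + 0.5 - 7.0000) / 1.6514 = -0.9083.
Step 5: Two-sided p-value via normal approximation = 2*(1 - Phi(|z|)) = 0.363722.
Step 6: alpha = 0.05. fail to reject H0.

R = 5, z = -0.9083, p = 0.363722, fail to reject H0.


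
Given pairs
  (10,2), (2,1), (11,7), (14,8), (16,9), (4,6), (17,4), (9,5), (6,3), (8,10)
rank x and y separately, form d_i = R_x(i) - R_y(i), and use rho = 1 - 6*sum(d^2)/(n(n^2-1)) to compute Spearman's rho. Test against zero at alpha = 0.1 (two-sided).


Step 1: Rank x and y separately (midranks; no ties here).
rank(x): 10->6, 2->1, 11->7, 14->8, 16->9, 4->2, 17->10, 9->5, 6->3, 8->4
rank(y): 2->2, 1->1, 7->7, 8->8, 9->9, 6->6, 4->4, 5->5, 3->3, 10->10
Step 2: d_i = R_x(i) - R_y(i); compute d_i^2.
  (6-2)^2=16, (1-1)^2=0, (7-7)^2=0, (8-8)^2=0, (9-9)^2=0, (2-6)^2=16, (10-4)^2=36, (5-5)^2=0, (3-3)^2=0, (4-10)^2=36
sum(d^2) = 104.
Step 3: rho = 1 - 6*104 / (10*(10^2 - 1)) = 1 - 624/990 = 0.369697.
Step 4: Under H0, t = rho * sqrt((n-2)/(1-rho^2)) = 1.1254 ~ t(8).
Step 5: Two-sided p-value from the t-distribution with 8 df = 0.293050.
Step 6: alpha = 0.1. fail to reject H0.

rho = 0.3697, p = 0.293050, fail to reject H0 at alpha = 0.1.


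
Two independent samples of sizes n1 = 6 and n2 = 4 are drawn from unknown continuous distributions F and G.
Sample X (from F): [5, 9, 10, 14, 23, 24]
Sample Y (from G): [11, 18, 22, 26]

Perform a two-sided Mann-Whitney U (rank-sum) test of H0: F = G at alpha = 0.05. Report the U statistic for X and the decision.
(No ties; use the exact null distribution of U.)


Step 1: Combine and sort all 10 observations; assign midranks.
sorted (value, group): (5,X), (9,X), (10,X), (11,Y), (14,X), (18,Y), (22,Y), (23,X), (24,X), (26,Y)
ranks: 5->1, 9->2, 10->3, 11->4, 14->5, 18->6, 22->7, 23->8, 24->9, 26->10
Step 2: Rank sum for X: R1 = 1 + 2 + 3 + 5 + 8 + 9 = 28.
Step 3: U_X = R1 - n1(n1+1)/2 = 28 - 6*7/2 = 28 - 21 = 7.
       U_Y = n1*n2 - U_X = 24 - 7 = 17.
Step 4: No ties, so the exact null distribution of U (based on enumerating the C(10,6) = 210 equally likely rank assignments) gives the two-sided p-value.
Step 5: p-value = 0.352381; compare to alpha = 0.05. fail to reject H0.

U_X = 7, p = 0.352381, fail to reject H0 at alpha = 0.05.


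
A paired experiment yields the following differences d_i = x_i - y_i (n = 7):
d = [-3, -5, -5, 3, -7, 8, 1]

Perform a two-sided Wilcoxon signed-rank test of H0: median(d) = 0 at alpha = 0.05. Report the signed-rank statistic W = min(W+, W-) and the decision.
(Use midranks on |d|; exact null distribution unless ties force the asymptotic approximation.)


Step 1: Drop any zero differences (none here) and take |d_i|.
|d| = [3, 5, 5, 3, 7, 8, 1]
Step 2: Midrank |d_i| (ties get averaged ranks).
ranks: |3|->2.5, |5|->4.5, |5|->4.5, |3|->2.5, |7|->6, |8|->7, |1|->1
Step 3: Attach original signs; sum ranks with positive sign and with negative sign.
W+ = 2.5 + 7 + 1 = 10.5
W- = 2.5 + 4.5 + 4.5 + 6 = 17.5
(Check: W+ + W- = 28 should equal n(n+1)/2 = 28.)
Step 4: Test statistic W = min(W+, W-) = 10.5.
Step 5: Ties in |d|, so use the tie-corrected normal approximation.
        E[W] = n(n+1)/4 = 7*8/4 = 14.
        Tie groups: |d|=3 (t=2), |d|=5 (t=2); sum(t^3 - t) = 12.
        Var[W] = n(n+1)(2n+1)/24 - sum(t^3-t)/48 = 840/24 - 12/48 = 34.75.
        z = (W - E[W]) / sqrt(Var[W]) = (10.5 - 14) / 5.8949 = -0.5937.
        Two-sided p = 2*Phi(z) = 0.552691.
Step 6: alpha = 0.05. fail to reject H0.

W+ = 10.5, W- = 17.5, W = min = 10.5, p = 0.552691, fail to reject H0.


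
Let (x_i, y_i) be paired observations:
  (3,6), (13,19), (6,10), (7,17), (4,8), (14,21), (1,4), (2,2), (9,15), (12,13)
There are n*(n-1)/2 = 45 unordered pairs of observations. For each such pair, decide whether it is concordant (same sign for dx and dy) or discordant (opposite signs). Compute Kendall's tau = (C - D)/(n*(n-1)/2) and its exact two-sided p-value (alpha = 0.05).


Step 1: Enumerate the 45 unordered pairs (i,j) with i<j and classify each by sign(x_j-x_i) * sign(y_j-y_i).
  (1,2):dx=+10,dy=+13->C; (1,3):dx=+3,dy=+4->C; (1,4):dx=+4,dy=+11->C; (1,5):dx=+1,dy=+2->C
  (1,6):dx=+11,dy=+15->C; (1,7):dx=-2,dy=-2->C; (1,8):dx=-1,dy=-4->C; (1,9):dx=+6,dy=+9->C
  (1,10):dx=+9,dy=+7->C; (2,3):dx=-7,dy=-9->C; (2,4):dx=-6,dy=-2->C; (2,5):dx=-9,dy=-11->C
  (2,6):dx=+1,dy=+2->C; (2,7):dx=-12,dy=-15->C; (2,8):dx=-11,dy=-17->C; (2,9):dx=-4,dy=-4->C
  (2,10):dx=-1,dy=-6->C; (3,4):dx=+1,dy=+7->C; (3,5):dx=-2,dy=-2->C; (3,6):dx=+8,dy=+11->C
  (3,7):dx=-5,dy=-6->C; (3,8):dx=-4,dy=-8->C; (3,9):dx=+3,dy=+5->C; (3,10):dx=+6,dy=+3->C
  (4,5):dx=-3,dy=-9->C; (4,6):dx=+7,dy=+4->C; (4,7):dx=-6,dy=-13->C; (4,8):dx=-5,dy=-15->C
  (4,9):dx=+2,dy=-2->D; (4,10):dx=+5,dy=-4->D; (5,6):dx=+10,dy=+13->C; (5,7):dx=-3,dy=-4->C
  (5,8):dx=-2,dy=-6->C; (5,9):dx=+5,dy=+7->C; (5,10):dx=+8,dy=+5->C; (6,7):dx=-13,dy=-17->C
  (6,8):dx=-12,dy=-19->C; (6,9):dx=-5,dy=-6->C; (6,10):dx=-2,dy=-8->C; (7,8):dx=+1,dy=-2->D
  (7,9):dx=+8,dy=+11->C; (7,10):dx=+11,dy=+9->C; (8,9):dx=+7,dy=+13->C; (8,10):dx=+10,dy=+11->C
  (9,10):dx=+3,dy=-2->D
Step 2: C = 41, D = 4, total pairs = 45.
Step 3: tau = (C - D)/(n(n-1)/2) = (41 - 4)/45 = 0.822222.
Step 4: Exact two-sided p-value (enumerate n! = 3628800 permutations of y under H0): p = 0.000358.
Step 5: alpha = 0.05. reject H0.

tau_b = 0.8222 (C=41, D=4), p = 0.000358, reject H0.


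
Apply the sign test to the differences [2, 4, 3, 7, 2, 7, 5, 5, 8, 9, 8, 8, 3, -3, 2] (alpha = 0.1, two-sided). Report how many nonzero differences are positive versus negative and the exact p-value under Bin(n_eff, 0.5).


Step 1: Discard zero differences. Original n = 15; n_eff = number of nonzero differences = 15.
Nonzero differences (with sign): +2, +4, +3, +7, +2, +7, +5, +5, +8, +9, +8, +8, +3, -3, +2
Step 2: Count signs: positive = 14, negative = 1.
Step 3: Under H0: P(positive) = 0.5, so the number of positives S ~ Bin(15, 0.5).
Step 4: Two-sided exact p-value = sum of Bin(15,0.5) probabilities at or below the observed probability = 0.000977.
Step 5: alpha = 0.1. reject H0.

n_eff = 15, pos = 14, neg = 1, p = 0.000977, reject H0.


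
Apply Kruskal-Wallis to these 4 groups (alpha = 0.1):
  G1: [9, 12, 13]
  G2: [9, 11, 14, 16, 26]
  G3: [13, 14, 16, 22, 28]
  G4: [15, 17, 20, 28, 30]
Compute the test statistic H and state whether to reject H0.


Step 1: Combine all N = 18 observations and assign midranks.
sorted (value, group, rank): (9,G1,1.5), (9,G2,1.5), (11,G2,3), (12,G1,4), (13,G1,5.5), (13,G3,5.5), (14,G2,7.5), (14,G3,7.5), (15,G4,9), (16,G2,10.5), (16,G3,10.5), (17,G4,12), (20,G4,13), (22,G3,14), (26,G2,15), (28,G3,16.5), (28,G4,16.5), (30,G4,18)
Step 2: Sum ranks within each group.
R_1 = 11 (n_1 = 3)
R_2 = 37.5 (n_2 = 5)
R_3 = 54 (n_3 = 5)
R_4 = 68.5 (n_4 = 5)
Step 3: H = 12/(N(N+1)) * sum(R_i^2/n_i) - 3(N+1)
     = 12/(18*19) * (11^2/3 + 37.5^2/5 + 54^2/5 + 68.5^2/5) - 3*19
     = 0.035088 * 1843.23 - 57
     = 7.674854.
Step 4: Ties present; correction factor C = 1 - 30/(18^3 - 18) = 0.994840. Corrected H = 7.674854 / 0.994840 = 7.714661.
Step 5: Under H0, H ~ chi^2(3); p-value = 0.052292.
Step 6: alpha = 0.1. reject H0.

H = 7.7147, df = 3, p = 0.052292, reject H0.


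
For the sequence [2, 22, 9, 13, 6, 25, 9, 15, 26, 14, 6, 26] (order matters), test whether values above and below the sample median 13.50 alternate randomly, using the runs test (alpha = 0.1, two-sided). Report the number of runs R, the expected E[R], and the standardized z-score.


Step 1: Compute median = 13.50; label A = above, B = below.
Labels in order: BABBBABAAABA  (n_A = 6, n_B = 6)
Step 2: Count runs R = 8.
Step 3: Under H0 (random ordering), E[R] = 2*n_A*n_B/(n_A+n_B) + 1 = 2*6*6/12 + 1 = 7.0000.
        Var[R] = 2*n_A*n_B*(2*n_A*n_B - n_A - n_B) / ((n_A+n_B)^2 * (n_A+n_B-1)) = 4320/1584 = 2.7273.
        SD[R] = 1.6514.
Step 4: Continuity-corrected z = (R - 0.5 - E[R]) / SD[R] = (8 - 0.5 - 7.0000) / 1.6514 = 0.3028.
Step 5: Two-sided p-value via normal approximation = 2*(1 - Phi(|z|)) = 0.762069.
Step 6: alpha = 0.1. fail to reject H0.

R = 8, z = 0.3028, p = 0.762069, fail to reject H0.


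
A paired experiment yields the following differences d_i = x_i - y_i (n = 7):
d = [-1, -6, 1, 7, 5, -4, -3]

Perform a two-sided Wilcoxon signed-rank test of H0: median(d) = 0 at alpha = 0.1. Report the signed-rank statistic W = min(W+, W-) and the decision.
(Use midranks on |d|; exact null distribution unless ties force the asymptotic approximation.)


Step 1: Drop any zero differences (none here) and take |d_i|.
|d| = [1, 6, 1, 7, 5, 4, 3]
Step 2: Midrank |d_i| (ties get averaged ranks).
ranks: |1|->1.5, |6|->6, |1|->1.5, |7|->7, |5|->5, |4|->4, |3|->3
Step 3: Attach original signs; sum ranks with positive sign and with negative sign.
W+ = 1.5 + 7 + 5 = 13.5
W- = 1.5 + 6 + 4 + 3 = 14.5
(Check: W+ + W- = 28 should equal n(n+1)/2 = 28.)
Step 4: Test statistic W = min(W+, W-) = 13.5.
Step 5: Ties in |d|, so use the tie-corrected normal approximation.
        E[W] = n(n+1)/4 = 7*8/4 = 14.
        Tie groups: |d|=1 (t=2); sum(t^3 - t) = 6.
        Var[W] = n(n+1)(2n+1)/24 - sum(t^3-t)/48 = 840/24 - 6/48 = 34.875.
        z = (W - E[W]) / sqrt(Var[W]) = (13.5 - 14) / 5.9055 = -0.0847.
        Two-sided p = 2*Phi(z) = 0.932526.
Step 6: alpha = 0.1. fail to reject H0.

W+ = 13.5, W- = 14.5, W = min = 13.5, p = 0.932526, fail to reject H0.


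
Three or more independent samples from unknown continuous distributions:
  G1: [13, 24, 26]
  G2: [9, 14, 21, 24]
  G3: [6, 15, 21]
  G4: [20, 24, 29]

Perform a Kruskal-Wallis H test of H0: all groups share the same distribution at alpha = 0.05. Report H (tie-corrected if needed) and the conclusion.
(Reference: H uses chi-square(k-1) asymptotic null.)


Step 1: Combine all N = 13 observations and assign midranks.
sorted (value, group, rank): (6,G3,1), (9,G2,2), (13,G1,3), (14,G2,4), (15,G3,5), (20,G4,6), (21,G2,7.5), (21,G3,7.5), (24,G1,10), (24,G2,10), (24,G4,10), (26,G1,12), (29,G4,13)
Step 2: Sum ranks within each group.
R_1 = 25 (n_1 = 3)
R_2 = 23.5 (n_2 = 4)
R_3 = 13.5 (n_3 = 3)
R_4 = 29 (n_4 = 3)
Step 3: H = 12/(N(N+1)) * sum(R_i^2/n_i) - 3(N+1)
     = 12/(13*14) * (25^2/3 + 23.5^2/4 + 13.5^2/3 + 29^2/3) - 3*14
     = 0.065934 * 687.479 - 42
     = 3.328297.
Step 4: Ties present; correction factor C = 1 - 30/(13^3 - 13) = 0.986264. Corrected H = 3.328297 / 0.986264 = 3.374652.
Step 5: Under H0, H ~ chi^2(3); p-value = 0.337387.
Step 6: alpha = 0.05. fail to reject H0.

H = 3.3747, df = 3, p = 0.337387, fail to reject H0.


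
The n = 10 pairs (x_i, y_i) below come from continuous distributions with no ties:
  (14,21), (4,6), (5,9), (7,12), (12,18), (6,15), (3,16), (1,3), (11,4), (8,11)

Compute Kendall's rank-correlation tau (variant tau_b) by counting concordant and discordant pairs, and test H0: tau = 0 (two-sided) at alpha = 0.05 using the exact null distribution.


Step 1: Enumerate the 45 unordered pairs (i,j) with i<j and classify each by sign(x_j-x_i) * sign(y_j-y_i).
  (1,2):dx=-10,dy=-15->C; (1,3):dx=-9,dy=-12->C; (1,4):dx=-7,dy=-9->C; (1,5):dx=-2,dy=-3->C
  (1,6):dx=-8,dy=-6->C; (1,7):dx=-11,dy=-5->C; (1,8):dx=-13,dy=-18->C; (1,9):dx=-3,dy=-17->C
  (1,10):dx=-6,dy=-10->C; (2,3):dx=+1,dy=+3->C; (2,4):dx=+3,dy=+6->C; (2,5):dx=+8,dy=+12->C
  (2,6):dx=+2,dy=+9->C; (2,7):dx=-1,dy=+10->D; (2,8):dx=-3,dy=-3->C; (2,9):dx=+7,dy=-2->D
  (2,10):dx=+4,dy=+5->C; (3,4):dx=+2,dy=+3->C; (3,5):dx=+7,dy=+9->C; (3,6):dx=+1,dy=+6->C
  (3,7):dx=-2,dy=+7->D; (3,8):dx=-4,dy=-6->C; (3,9):dx=+6,dy=-5->D; (3,10):dx=+3,dy=+2->C
  (4,5):dx=+5,dy=+6->C; (4,6):dx=-1,dy=+3->D; (4,7):dx=-4,dy=+4->D; (4,8):dx=-6,dy=-9->C
  (4,9):dx=+4,dy=-8->D; (4,10):dx=+1,dy=-1->D; (5,6):dx=-6,dy=-3->C; (5,7):dx=-9,dy=-2->C
  (5,8):dx=-11,dy=-15->C; (5,9):dx=-1,dy=-14->C; (5,10):dx=-4,dy=-7->C; (6,7):dx=-3,dy=+1->D
  (6,8):dx=-5,dy=-12->C; (6,9):dx=+5,dy=-11->D; (6,10):dx=+2,dy=-4->D; (7,8):dx=-2,dy=-13->C
  (7,9):dx=+8,dy=-12->D; (7,10):dx=+5,dy=-5->D; (8,9):dx=+10,dy=+1->C; (8,10):dx=+7,dy=+8->C
  (9,10):dx=-3,dy=+7->D
Step 2: C = 31, D = 14, total pairs = 45.
Step 3: tau = (C - D)/(n(n-1)/2) = (31 - 14)/45 = 0.377778.
Step 4: Exact two-sided p-value (enumerate n! = 3628800 permutations of y under H0): p = 0.155742.
Step 5: alpha = 0.05. fail to reject H0.

tau_b = 0.3778 (C=31, D=14), p = 0.155742, fail to reject H0.


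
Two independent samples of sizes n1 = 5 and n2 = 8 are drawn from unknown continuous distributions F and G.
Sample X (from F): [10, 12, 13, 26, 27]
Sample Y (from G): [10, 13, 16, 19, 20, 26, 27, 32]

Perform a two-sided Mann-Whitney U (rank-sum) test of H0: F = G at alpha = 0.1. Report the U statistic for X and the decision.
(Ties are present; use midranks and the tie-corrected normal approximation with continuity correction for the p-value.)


Step 1: Combine and sort all 13 observations; assign midranks.
sorted (value, group): (10,X), (10,Y), (12,X), (13,X), (13,Y), (16,Y), (19,Y), (20,Y), (26,X), (26,Y), (27,X), (27,Y), (32,Y)
ranks: 10->1.5, 10->1.5, 12->3, 13->4.5, 13->4.5, 16->6, 19->7, 20->8, 26->9.5, 26->9.5, 27->11.5, 27->11.5, 32->13
Step 2: Rank sum for X: R1 = 1.5 + 3 + 4.5 + 9.5 + 11.5 = 30.
Step 3: U_X = R1 - n1(n1+1)/2 = 30 - 5*6/2 = 30 - 15 = 15.
       U_Y = n1*n2 - U_X = 40 - 15 = 25.
Step 4: Ties are present, so use the tie-corrected normal approximation (with continuity correction) for the p-value.
Step 5: p-value = 0.507726; compare to alpha = 0.1. fail to reject H0.

U_X = 15, p = 0.507726, fail to reject H0 at alpha = 0.1.


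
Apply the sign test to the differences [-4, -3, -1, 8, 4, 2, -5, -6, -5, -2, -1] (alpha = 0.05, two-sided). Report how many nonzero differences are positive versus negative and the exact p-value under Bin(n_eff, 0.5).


Step 1: Discard zero differences. Original n = 11; n_eff = number of nonzero differences = 11.
Nonzero differences (with sign): -4, -3, -1, +8, +4, +2, -5, -6, -5, -2, -1
Step 2: Count signs: positive = 3, negative = 8.
Step 3: Under H0: P(positive) = 0.5, so the number of positives S ~ Bin(11, 0.5).
Step 4: Two-sided exact p-value = sum of Bin(11,0.5) probabilities at or below the observed probability = 0.226562.
Step 5: alpha = 0.05. fail to reject H0.

n_eff = 11, pos = 3, neg = 8, p = 0.226562, fail to reject H0.


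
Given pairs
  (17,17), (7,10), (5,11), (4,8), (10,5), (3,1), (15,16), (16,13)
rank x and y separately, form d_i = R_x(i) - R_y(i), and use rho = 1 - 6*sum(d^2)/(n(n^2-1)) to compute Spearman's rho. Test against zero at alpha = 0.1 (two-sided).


Step 1: Rank x and y separately (midranks; no ties here).
rank(x): 17->8, 7->4, 5->3, 4->2, 10->5, 3->1, 15->6, 16->7
rank(y): 17->8, 10->4, 11->5, 8->3, 5->2, 1->1, 16->7, 13->6
Step 2: d_i = R_x(i) - R_y(i); compute d_i^2.
  (8-8)^2=0, (4-4)^2=0, (3-5)^2=4, (2-3)^2=1, (5-2)^2=9, (1-1)^2=0, (6-7)^2=1, (7-6)^2=1
sum(d^2) = 16.
Step 3: rho = 1 - 6*16 / (8*(8^2 - 1)) = 1 - 96/504 = 0.809524.
Step 4: Under H0, t = rho * sqrt((n-2)/(1-rho^2)) = 3.3776 ~ t(6).
Step 5: Two-sided p-value from the t-distribution with 6 df = 0.014903.
Step 6: alpha = 0.1. reject H0.

rho = 0.8095, p = 0.014903, reject H0 at alpha = 0.1.


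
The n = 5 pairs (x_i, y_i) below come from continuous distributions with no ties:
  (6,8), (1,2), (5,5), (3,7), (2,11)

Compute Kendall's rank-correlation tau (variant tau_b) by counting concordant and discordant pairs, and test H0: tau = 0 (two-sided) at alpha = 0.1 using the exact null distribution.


Step 1: Enumerate the 10 unordered pairs (i,j) with i<j and classify each by sign(x_j-x_i) * sign(y_j-y_i).
  (1,2):dx=-5,dy=-6->C; (1,3):dx=-1,dy=-3->C; (1,4):dx=-3,dy=-1->C; (1,5):dx=-4,dy=+3->D
  (2,3):dx=+4,dy=+3->C; (2,4):dx=+2,dy=+5->C; (2,5):dx=+1,dy=+9->C; (3,4):dx=-2,dy=+2->D
  (3,5):dx=-3,dy=+6->D; (4,5):dx=-1,dy=+4->D
Step 2: C = 6, D = 4, total pairs = 10.
Step 3: tau = (C - D)/(n(n-1)/2) = (6 - 4)/10 = 0.200000.
Step 4: Exact two-sided p-value (enumerate n! = 120 permutations of y under H0): p = 0.816667.
Step 5: alpha = 0.1. fail to reject H0.

tau_b = 0.2000 (C=6, D=4), p = 0.816667, fail to reject H0.
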